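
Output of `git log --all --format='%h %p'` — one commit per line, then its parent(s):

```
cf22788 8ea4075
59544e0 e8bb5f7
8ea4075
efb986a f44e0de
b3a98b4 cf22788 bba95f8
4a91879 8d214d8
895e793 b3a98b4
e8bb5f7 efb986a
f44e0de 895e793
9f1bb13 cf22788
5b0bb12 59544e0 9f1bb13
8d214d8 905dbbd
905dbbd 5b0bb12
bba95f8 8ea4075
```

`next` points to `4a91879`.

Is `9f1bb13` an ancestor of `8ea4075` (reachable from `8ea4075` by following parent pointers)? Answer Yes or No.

Ancestors of 8ea4075: {8ea4075}.
9f1bb13 is not in that set, so it is not an ancestor of 8ea4075.

No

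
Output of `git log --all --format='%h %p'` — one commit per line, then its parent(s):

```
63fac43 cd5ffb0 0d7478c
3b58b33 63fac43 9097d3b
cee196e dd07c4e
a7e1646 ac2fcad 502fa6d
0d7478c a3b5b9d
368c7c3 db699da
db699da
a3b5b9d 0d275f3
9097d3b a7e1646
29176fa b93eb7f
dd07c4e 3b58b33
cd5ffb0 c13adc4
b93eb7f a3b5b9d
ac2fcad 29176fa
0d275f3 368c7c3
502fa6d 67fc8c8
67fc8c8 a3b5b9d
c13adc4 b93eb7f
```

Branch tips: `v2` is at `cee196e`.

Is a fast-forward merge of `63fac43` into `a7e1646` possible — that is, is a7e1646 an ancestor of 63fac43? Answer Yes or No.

A fast-forward from a7e1646 to 63fac43 is possible iff a7e1646 is an ancestor of 63fac43.
Ancestors of 63fac43: {0d275f3, 0d7478c, 368c7c3, 63fac43, a3b5b9d, b93eb7f, c13adc4, cd5ffb0, db699da}.
a7e1646 is not among them, so fast-forward is not possible.

No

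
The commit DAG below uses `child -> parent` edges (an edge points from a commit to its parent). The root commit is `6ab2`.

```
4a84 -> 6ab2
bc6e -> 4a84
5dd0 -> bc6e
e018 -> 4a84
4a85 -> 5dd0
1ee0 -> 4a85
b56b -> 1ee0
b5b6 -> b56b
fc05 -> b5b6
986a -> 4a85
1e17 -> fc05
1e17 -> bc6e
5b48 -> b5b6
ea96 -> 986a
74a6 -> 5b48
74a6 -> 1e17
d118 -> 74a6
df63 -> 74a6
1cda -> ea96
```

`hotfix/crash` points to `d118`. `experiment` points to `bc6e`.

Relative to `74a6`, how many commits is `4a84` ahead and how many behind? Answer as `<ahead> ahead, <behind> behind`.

0 ahead, 10 behind

Reachable from 4a84: {4a84, 6ab2}.
Reachable from 74a6: {1e17, 1ee0, 4a84, 4a85, 5b48, 5dd0, 6ab2, 74a6, b56b, b5b6, bc6e, fc05}.
Only in 4a84's history (ahead): {} — 0.
Only in 74a6's history (behind): {1e17, 1ee0, 4a85, 5b48, 5dd0, 74a6, b56b, b5b6, bc6e, fc05} — 10.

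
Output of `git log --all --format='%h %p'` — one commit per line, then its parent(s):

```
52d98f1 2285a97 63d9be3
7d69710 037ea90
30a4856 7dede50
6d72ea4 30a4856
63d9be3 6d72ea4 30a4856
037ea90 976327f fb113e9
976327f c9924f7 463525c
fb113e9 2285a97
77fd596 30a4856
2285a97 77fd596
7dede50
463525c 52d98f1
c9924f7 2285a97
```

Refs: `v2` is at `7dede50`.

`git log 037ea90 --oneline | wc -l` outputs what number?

12

Walking parent pointers from 037ea90: reachable set = {037ea90, 2285a97, 30a4856, 463525c, 52d98f1, 63d9be3, 6d72ea4, 77fd596, 7dede50, 976327f, c9924f7, fb113e9}.
That is 12 commits.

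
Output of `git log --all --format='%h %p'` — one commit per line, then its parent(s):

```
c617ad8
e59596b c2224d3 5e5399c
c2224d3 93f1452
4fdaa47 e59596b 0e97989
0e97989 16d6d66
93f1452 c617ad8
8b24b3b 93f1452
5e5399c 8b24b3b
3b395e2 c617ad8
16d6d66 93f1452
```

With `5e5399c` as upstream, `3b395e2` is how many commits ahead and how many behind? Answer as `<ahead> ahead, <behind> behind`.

Reachable from 3b395e2: {3b395e2, c617ad8}.
Reachable from 5e5399c: {5e5399c, 8b24b3b, 93f1452, c617ad8}.
Only in 3b395e2's history (ahead): {3b395e2} — 1.
Only in 5e5399c's history (behind): {5e5399c, 8b24b3b, 93f1452} — 3.

1 ahead, 3 behind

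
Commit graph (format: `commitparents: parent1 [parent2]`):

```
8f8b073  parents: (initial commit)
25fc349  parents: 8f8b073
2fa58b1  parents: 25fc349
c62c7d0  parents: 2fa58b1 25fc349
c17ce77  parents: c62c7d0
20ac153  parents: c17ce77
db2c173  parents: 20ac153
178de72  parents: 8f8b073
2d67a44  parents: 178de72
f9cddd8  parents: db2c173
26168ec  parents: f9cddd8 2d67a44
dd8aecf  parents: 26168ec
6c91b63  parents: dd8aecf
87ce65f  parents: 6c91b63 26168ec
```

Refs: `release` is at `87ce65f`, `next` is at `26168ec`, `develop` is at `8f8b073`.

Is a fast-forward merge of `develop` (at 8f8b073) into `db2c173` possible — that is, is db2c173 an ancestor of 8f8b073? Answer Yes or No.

A fast-forward from db2c173 to 8f8b073 is possible iff db2c173 is an ancestor of 8f8b073.
Ancestors of 8f8b073: {8f8b073}.
db2c173 is not among them, so fast-forward is not possible.

No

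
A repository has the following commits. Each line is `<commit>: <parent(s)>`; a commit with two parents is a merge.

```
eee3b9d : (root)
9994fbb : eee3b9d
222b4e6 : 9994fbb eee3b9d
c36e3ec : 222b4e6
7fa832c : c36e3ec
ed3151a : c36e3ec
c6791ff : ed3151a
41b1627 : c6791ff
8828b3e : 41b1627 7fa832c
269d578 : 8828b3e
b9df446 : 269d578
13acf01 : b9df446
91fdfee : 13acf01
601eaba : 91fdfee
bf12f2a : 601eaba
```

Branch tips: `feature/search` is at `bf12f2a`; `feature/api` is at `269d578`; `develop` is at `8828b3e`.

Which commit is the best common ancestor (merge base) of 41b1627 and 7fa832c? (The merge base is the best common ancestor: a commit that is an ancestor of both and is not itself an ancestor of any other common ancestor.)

Ancestors of 41b1627: {222b4e6, 41b1627, 9994fbb, c36e3ec, c6791ff, ed3151a, eee3b9d}.
Ancestors of 7fa832c: {222b4e6, 7fa832c, 9994fbb, c36e3ec, eee3b9d}.
Common ancestors: {222b4e6, 9994fbb, c36e3ec, eee3b9d}.
Among these, c36e3ec is not an ancestor of any other common ancestor — it is the merge base.

c36e3ec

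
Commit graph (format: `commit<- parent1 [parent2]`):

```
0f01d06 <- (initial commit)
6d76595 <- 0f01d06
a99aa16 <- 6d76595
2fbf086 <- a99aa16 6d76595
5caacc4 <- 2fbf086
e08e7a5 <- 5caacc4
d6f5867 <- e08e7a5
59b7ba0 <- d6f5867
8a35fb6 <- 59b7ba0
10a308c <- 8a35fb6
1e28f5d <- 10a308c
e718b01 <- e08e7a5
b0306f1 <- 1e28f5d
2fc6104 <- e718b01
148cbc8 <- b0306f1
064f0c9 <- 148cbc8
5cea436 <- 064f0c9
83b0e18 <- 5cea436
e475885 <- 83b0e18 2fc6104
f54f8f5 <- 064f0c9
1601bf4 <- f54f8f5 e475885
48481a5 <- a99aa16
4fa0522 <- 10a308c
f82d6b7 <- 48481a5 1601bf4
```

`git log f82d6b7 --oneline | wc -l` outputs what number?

23

Walking parent pointers from f82d6b7: reachable set = {064f0c9, 0f01d06, 10a308c, 148cbc8, 1601bf4, 1e28f5d, 2fbf086, 2fc6104, 48481a5, 59b7ba0, 5caacc4, 5cea436, 6d76595, 83b0e18, 8a35fb6, a99aa16, b0306f1, d6f5867, e08e7a5, e475885, e718b01, f54f8f5, f82d6b7}.
That is 23 commits.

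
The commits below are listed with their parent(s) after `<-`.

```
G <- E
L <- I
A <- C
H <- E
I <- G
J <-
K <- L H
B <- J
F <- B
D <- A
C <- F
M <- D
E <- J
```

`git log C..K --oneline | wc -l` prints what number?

Reachable from K: {E, G, H, I, J, K, L}.
Reachable from C: {B, C, F, J}.
In K's history but not C's: {E, G, H, I, K, L} — 6 commits.

6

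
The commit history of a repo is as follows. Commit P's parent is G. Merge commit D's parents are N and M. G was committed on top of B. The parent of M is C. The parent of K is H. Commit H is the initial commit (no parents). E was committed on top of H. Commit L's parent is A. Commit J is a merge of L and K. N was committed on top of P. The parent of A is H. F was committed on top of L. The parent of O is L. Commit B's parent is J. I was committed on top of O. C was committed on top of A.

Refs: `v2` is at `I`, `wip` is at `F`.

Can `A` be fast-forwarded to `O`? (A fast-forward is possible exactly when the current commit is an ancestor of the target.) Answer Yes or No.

A fast-forward from A to O is possible iff A is an ancestor of O.
Ancestors of O: {A, H, L, O}.
A is among them, so fast-forward is possible.

Yes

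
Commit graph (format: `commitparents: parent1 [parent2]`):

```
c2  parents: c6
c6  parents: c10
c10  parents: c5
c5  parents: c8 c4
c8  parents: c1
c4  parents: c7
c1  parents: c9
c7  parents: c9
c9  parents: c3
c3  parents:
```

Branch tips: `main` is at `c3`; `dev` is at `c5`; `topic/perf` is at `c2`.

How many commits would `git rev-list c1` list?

Walking parent pointers from c1: reachable set = {c1, c3, c9}.
That is 3 commits.

3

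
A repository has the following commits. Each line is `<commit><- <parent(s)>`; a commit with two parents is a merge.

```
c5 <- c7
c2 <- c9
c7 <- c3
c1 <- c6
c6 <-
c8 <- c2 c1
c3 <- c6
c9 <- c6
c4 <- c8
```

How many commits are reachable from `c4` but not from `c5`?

5

Reachable from c4: {c1, c2, c4, c6, c8, c9}.
Reachable from c5: {c3, c5, c6, c7}.
In c4's history but not c5's: {c1, c2, c4, c8, c9} — 5 commits.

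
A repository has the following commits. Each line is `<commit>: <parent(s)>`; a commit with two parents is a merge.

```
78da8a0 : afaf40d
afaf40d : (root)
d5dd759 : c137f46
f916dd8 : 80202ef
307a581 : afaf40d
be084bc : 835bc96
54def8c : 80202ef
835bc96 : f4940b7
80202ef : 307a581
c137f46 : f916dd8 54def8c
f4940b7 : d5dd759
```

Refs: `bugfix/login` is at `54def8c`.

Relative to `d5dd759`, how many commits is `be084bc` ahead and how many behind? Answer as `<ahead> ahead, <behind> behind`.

3 ahead, 0 behind

Reachable from be084bc: {307a581, 54def8c, 80202ef, 835bc96, afaf40d, be084bc, c137f46, d5dd759, f4940b7, f916dd8}.
Reachable from d5dd759: {307a581, 54def8c, 80202ef, afaf40d, c137f46, d5dd759, f916dd8}.
Only in be084bc's history (ahead): {835bc96, be084bc, f4940b7} — 3.
Only in d5dd759's history (behind): {} — 0.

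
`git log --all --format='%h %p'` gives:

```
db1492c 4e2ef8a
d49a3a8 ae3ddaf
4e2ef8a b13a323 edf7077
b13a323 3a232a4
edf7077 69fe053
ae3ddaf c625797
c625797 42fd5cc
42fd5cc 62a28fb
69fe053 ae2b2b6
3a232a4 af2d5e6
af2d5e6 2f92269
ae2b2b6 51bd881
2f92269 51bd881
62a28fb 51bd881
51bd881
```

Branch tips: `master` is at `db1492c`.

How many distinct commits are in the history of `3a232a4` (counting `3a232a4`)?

Walking parent pointers from 3a232a4: reachable set = {2f92269, 3a232a4, 51bd881, af2d5e6}.
That is 4 commits.

4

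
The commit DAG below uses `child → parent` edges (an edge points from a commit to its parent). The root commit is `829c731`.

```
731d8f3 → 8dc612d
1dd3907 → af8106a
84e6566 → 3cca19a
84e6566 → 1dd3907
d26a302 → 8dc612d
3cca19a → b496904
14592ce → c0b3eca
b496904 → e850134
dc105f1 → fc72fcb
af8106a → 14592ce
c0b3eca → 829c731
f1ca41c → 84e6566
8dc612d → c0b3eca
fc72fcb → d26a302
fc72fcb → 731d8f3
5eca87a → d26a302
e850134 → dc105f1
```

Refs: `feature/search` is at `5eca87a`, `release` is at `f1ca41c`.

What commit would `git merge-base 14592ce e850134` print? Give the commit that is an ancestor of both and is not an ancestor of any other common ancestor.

Ancestors of 14592ce: {14592ce, 829c731, c0b3eca}.
Ancestors of e850134: {731d8f3, 829c731, 8dc612d, c0b3eca, d26a302, dc105f1, e850134, fc72fcb}.
Common ancestors: {829c731, c0b3eca}.
Among these, c0b3eca is not an ancestor of any other common ancestor — it is the merge base.

c0b3eca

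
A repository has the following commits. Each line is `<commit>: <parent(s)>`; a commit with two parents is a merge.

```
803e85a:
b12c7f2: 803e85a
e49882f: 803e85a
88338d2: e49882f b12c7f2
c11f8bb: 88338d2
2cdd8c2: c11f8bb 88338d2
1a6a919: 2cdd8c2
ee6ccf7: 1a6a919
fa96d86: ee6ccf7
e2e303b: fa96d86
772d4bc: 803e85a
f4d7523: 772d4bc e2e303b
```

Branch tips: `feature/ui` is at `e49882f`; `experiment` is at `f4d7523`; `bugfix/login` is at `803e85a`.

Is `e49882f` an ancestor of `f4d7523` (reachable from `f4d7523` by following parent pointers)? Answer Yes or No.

Ancestors of f4d7523 (commits reachable by following parents): {1a6a919, 2cdd8c2, 772d4bc, 803e85a, 88338d2, b12c7f2, c11f8bb, e2e303b, e49882f, ee6ccf7, f4d7523, fa96d86}.
e49882f is in that set, so it is an ancestor of f4d7523.

Yes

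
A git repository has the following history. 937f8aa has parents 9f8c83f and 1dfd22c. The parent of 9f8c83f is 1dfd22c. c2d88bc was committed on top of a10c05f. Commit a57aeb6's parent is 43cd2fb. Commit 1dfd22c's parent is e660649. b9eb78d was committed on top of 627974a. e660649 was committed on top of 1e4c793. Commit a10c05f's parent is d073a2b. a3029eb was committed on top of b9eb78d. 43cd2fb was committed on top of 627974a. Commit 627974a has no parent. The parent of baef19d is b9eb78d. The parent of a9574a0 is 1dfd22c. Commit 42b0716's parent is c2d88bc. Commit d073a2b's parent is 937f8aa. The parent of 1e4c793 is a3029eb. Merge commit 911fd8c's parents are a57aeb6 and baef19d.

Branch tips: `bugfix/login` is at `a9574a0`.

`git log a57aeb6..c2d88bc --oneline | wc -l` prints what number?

10

Reachable from c2d88bc: {1dfd22c, 1e4c793, 627974a, 937f8aa, 9f8c83f, a10c05f, a3029eb, b9eb78d, c2d88bc, d073a2b, e660649}.
Reachable from a57aeb6: {43cd2fb, 627974a, a57aeb6}.
In c2d88bc's history but not a57aeb6's: {1dfd22c, 1e4c793, 937f8aa, 9f8c83f, a10c05f, a3029eb, b9eb78d, c2d88bc, d073a2b, e660649} — 10 commits.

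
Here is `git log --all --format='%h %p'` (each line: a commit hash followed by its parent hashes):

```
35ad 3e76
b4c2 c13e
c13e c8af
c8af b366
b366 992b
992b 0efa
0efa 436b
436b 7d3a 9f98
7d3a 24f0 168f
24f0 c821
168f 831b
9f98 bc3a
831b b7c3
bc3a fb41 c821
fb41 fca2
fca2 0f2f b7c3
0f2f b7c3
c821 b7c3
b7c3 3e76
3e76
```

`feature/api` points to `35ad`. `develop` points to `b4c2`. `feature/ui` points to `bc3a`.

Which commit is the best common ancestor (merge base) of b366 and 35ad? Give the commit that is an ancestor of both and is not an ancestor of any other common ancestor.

Ancestors of b366: {0efa, 0f2f, 168f, 24f0, 3e76, 436b, 7d3a, 831b, 992b, 9f98, b366, b7c3, bc3a, c821, fb41, fca2}.
Ancestors of 35ad: {35ad, 3e76}.
Common ancestors: {3e76}.
The only common ancestor is 3e76, so it is the merge base.

3e76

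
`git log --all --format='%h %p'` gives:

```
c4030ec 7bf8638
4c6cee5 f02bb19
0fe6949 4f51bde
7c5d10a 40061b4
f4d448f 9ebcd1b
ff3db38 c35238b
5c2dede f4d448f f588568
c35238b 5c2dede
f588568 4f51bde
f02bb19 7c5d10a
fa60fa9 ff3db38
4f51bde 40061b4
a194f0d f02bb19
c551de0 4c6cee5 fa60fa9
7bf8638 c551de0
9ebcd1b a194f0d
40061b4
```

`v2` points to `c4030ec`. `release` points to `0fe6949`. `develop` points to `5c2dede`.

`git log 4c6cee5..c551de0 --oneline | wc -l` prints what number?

10

Reachable from c551de0: {40061b4, 4c6cee5, 4f51bde, 5c2dede, 7c5d10a, 9ebcd1b, a194f0d, c35238b, c551de0, f02bb19, f4d448f, f588568, fa60fa9, ff3db38}.
Reachable from 4c6cee5: {40061b4, 4c6cee5, 7c5d10a, f02bb19}.
In c551de0's history but not 4c6cee5's: {4f51bde, 5c2dede, 9ebcd1b, a194f0d, c35238b, c551de0, f4d448f, f588568, fa60fa9, ff3db38} — 10 commits.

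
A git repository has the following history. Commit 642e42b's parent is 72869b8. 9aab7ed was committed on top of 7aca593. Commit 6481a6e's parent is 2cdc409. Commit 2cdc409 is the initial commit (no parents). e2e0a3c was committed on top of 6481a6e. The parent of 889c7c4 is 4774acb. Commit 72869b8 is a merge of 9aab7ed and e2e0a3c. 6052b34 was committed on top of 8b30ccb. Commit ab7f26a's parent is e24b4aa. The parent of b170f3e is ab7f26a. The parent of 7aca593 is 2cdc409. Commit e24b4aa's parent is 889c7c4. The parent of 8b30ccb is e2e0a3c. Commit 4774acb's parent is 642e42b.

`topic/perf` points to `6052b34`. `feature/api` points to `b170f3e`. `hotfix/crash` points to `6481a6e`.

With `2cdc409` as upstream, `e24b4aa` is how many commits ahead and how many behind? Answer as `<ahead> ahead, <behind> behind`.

9 ahead, 0 behind

Reachable from e24b4aa: {2cdc409, 4774acb, 642e42b, 6481a6e, 72869b8, 7aca593, 889c7c4, 9aab7ed, e24b4aa, e2e0a3c}.
Reachable from 2cdc409: {2cdc409}.
Only in e24b4aa's history (ahead): {4774acb, 642e42b, 6481a6e, 72869b8, 7aca593, 889c7c4, 9aab7ed, e24b4aa, e2e0a3c} — 9.
Only in 2cdc409's history (behind): {} — 0.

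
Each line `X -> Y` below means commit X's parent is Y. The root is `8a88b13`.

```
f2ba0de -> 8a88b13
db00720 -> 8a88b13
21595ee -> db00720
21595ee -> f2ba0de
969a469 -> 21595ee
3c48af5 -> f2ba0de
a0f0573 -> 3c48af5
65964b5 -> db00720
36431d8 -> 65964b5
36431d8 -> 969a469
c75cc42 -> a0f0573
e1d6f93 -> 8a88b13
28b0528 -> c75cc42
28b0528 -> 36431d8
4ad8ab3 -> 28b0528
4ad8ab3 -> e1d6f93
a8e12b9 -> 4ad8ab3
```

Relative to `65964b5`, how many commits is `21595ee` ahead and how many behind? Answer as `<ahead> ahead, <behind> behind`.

Reachable from 21595ee: {21595ee, 8a88b13, db00720, f2ba0de}.
Reachable from 65964b5: {65964b5, 8a88b13, db00720}.
Only in 21595ee's history (ahead): {21595ee, f2ba0de} — 2.
Only in 65964b5's history (behind): {65964b5} — 1.

2 ahead, 1 behind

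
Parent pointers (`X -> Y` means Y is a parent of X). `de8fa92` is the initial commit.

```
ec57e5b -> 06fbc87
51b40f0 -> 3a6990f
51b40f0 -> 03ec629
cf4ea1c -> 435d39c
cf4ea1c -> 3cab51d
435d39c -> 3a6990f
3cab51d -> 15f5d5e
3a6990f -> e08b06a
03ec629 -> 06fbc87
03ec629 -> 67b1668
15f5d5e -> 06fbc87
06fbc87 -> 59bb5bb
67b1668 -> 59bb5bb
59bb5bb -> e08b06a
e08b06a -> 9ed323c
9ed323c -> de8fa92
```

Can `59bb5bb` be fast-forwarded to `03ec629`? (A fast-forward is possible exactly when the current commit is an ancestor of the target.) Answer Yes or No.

Yes

A fast-forward from 59bb5bb to 03ec629 is possible iff 59bb5bb is an ancestor of 03ec629.
Ancestors of 03ec629: {03ec629, 06fbc87, 59bb5bb, 67b1668, 9ed323c, de8fa92, e08b06a}.
59bb5bb is among them, so fast-forward is possible.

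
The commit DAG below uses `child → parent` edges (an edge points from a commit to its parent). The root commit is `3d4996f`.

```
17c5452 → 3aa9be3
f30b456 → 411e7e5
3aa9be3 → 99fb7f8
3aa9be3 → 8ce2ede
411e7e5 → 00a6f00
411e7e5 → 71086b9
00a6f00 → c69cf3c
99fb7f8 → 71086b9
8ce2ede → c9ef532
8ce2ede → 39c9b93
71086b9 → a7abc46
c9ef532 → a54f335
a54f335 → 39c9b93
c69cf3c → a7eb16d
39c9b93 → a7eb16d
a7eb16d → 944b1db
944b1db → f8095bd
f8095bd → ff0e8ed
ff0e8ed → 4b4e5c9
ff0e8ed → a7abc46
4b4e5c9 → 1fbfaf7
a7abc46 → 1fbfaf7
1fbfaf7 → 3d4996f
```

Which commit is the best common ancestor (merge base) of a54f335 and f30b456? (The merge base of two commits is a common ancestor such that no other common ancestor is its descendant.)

Ancestors of a54f335: {1fbfaf7, 39c9b93, 3d4996f, 4b4e5c9, 944b1db, a54f335, a7abc46, a7eb16d, f8095bd, ff0e8ed}.
Ancestors of f30b456: {00a6f00, 1fbfaf7, 3d4996f, 411e7e5, 4b4e5c9, 71086b9, 944b1db, a7abc46, a7eb16d, c69cf3c, f30b456, f8095bd, ff0e8ed}.
Common ancestors: {1fbfaf7, 3d4996f, 4b4e5c9, 944b1db, a7abc46, a7eb16d, f8095bd, ff0e8ed}.
Among these, a7eb16d is not an ancestor of any other common ancestor — it is the merge base.

a7eb16d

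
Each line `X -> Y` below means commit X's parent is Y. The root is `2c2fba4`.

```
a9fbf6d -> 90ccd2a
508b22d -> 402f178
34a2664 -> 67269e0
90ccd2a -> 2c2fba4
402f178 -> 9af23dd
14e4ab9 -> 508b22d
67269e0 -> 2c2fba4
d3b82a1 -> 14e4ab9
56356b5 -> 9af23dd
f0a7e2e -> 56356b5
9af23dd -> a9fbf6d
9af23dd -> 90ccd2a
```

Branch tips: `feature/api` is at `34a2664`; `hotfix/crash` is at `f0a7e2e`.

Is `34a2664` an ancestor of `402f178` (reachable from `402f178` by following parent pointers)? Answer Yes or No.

No

Ancestors of 402f178: {2c2fba4, 402f178, 90ccd2a, 9af23dd, a9fbf6d}.
34a2664 is not in that set, so it is not an ancestor of 402f178.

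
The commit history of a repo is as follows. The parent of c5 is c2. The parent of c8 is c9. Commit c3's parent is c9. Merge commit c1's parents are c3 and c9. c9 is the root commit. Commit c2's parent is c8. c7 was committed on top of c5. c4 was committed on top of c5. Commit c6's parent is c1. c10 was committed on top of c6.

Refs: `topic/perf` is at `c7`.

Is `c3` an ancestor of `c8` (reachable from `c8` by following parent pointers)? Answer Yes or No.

No

Ancestors of c8: {c8, c9}.
c3 is not in that set, so it is not an ancestor of c8.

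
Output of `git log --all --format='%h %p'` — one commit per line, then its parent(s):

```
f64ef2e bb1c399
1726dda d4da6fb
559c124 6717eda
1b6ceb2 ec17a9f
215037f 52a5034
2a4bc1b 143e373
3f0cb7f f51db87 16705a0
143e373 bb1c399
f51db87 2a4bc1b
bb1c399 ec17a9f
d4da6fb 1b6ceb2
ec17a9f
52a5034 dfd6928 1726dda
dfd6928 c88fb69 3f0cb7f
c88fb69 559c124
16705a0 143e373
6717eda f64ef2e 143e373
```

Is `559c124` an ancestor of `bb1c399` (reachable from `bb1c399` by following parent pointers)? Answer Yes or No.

No

Ancestors of bb1c399: {bb1c399, ec17a9f}.
559c124 is not in that set, so it is not an ancestor of bb1c399.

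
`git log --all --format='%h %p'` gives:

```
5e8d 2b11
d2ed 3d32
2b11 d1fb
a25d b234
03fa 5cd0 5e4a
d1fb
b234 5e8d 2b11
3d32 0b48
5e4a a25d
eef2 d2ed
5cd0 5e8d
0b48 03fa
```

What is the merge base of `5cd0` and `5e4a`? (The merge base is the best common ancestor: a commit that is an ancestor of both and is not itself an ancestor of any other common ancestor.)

Ancestors of 5cd0: {2b11, 5cd0, 5e8d, d1fb}.
Ancestors of 5e4a: {2b11, 5e4a, 5e8d, a25d, b234, d1fb}.
Common ancestors: {2b11, 5e8d, d1fb}.
Among these, 5e8d is not an ancestor of any other common ancestor — it is the merge base.

5e8d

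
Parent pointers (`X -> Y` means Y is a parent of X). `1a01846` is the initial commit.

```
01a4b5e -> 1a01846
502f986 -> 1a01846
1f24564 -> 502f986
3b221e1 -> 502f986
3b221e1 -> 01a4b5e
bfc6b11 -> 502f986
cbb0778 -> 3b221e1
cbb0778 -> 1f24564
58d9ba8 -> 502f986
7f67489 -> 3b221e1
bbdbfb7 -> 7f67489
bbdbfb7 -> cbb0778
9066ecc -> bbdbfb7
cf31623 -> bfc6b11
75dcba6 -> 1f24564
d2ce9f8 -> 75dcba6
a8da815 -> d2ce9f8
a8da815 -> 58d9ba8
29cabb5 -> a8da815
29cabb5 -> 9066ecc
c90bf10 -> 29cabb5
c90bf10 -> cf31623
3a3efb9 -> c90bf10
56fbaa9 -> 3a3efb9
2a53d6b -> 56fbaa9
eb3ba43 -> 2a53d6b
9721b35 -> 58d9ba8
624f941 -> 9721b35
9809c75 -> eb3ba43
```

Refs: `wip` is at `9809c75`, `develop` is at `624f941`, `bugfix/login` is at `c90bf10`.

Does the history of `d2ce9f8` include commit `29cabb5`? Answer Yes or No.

No

Ancestors of d2ce9f8: {1a01846, 1f24564, 502f986, 75dcba6, d2ce9f8}.
29cabb5 is not in that set, so it is not an ancestor of d2ce9f8.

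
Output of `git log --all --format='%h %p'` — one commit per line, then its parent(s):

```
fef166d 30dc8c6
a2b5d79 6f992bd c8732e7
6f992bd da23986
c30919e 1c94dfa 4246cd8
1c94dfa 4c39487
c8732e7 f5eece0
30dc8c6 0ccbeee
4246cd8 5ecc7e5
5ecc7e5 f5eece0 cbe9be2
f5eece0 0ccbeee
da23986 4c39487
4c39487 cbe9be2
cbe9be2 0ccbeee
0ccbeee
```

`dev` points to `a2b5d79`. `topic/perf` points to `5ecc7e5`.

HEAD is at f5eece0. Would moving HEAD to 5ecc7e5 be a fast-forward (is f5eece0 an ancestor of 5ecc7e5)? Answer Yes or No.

A fast-forward from f5eece0 to 5ecc7e5 is possible iff f5eece0 is an ancestor of 5ecc7e5.
Ancestors of 5ecc7e5: {0ccbeee, 5ecc7e5, cbe9be2, f5eece0}.
f5eece0 is among them, so fast-forward is possible.

Yes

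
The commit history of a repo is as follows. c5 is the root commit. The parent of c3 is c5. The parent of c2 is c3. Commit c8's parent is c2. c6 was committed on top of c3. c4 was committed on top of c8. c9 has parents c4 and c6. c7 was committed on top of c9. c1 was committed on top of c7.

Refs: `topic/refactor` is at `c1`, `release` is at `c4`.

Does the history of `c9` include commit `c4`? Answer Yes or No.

Ancestors of c9 (commits reachable by following parents): {c2, c3, c4, c5, c6, c8, c9}.
c4 is in that set, so it is an ancestor of c9.

Yes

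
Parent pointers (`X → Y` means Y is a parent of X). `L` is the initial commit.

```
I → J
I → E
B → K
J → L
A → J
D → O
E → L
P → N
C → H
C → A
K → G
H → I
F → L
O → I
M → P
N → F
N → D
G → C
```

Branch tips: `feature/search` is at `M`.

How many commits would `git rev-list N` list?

Walking parent pointers from N: reachable set = {D, E, F, I, J, L, N, O}.
That is 8 commits.

8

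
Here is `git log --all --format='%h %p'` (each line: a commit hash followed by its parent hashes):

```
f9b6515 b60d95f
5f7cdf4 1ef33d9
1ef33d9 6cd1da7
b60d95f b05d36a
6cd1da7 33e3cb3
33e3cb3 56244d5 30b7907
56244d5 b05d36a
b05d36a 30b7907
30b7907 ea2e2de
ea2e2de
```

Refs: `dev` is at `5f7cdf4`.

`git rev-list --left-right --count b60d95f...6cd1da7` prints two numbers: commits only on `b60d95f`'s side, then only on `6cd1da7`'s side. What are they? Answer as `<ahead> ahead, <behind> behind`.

1 ahead, 3 behind

Reachable from b60d95f: {30b7907, b05d36a, b60d95f, ea2e2de}.
Reachable from 6cd1da7: {30b7907, 33e3cb3, 56244d5, 6cd1da7, b05d36a, ea2e2de}.
Only in b60d95f's history (ahead): {b60d95f} — 1.
Only in 6cd1da7's history (behind): {33e3cb3, 56244d5, 6cd1da7} — 3.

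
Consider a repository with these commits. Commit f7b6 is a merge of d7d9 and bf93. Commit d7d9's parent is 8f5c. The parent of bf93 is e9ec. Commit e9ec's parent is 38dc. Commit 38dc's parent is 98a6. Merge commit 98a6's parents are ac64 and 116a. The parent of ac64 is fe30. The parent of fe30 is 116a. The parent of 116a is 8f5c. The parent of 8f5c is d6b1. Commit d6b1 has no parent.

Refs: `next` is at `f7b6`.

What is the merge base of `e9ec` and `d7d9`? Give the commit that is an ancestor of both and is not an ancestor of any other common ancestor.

Ancestors of e9ec: {116a, 38dc, 8f5c, 98a6, ac64, d6b1, e9ec, fe30}.
Ancestors of d7d9: {8f5c, d6b1, d7d9}.
Common ancestors: {8f5c, d6b1}.
Among these, 8f5c is not an ancestor of any other common ancestor — it is the merge base.

8f5c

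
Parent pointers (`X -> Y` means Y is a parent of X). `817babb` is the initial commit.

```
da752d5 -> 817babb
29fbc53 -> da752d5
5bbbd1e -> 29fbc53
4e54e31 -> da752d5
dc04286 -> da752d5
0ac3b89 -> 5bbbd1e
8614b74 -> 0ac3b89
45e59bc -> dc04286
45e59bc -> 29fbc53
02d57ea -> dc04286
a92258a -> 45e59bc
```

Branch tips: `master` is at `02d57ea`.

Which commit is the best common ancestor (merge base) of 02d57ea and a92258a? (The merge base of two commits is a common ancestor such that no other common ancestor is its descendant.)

Ancestors of 02d57ea: {02d57ea, 817babb, da752d5, dc04286}.
Ancestors of a92258a: {29fbc53, 45e59bc, 817babb, a92258a, da752d5, dc04286}.
Common ancestors: {817babb, da752d5, dc04286}.
Among these, dc04286 is not an ancestor of any other common ancestor — it is the merge base.

dc04286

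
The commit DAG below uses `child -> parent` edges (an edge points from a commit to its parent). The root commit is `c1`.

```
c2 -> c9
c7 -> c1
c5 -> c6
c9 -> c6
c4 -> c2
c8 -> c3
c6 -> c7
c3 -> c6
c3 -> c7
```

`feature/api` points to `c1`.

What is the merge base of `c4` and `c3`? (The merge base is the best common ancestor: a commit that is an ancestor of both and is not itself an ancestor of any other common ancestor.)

Ancestors of c4: {c1, c2, c4, c6, c7, c9}.
Ancestors of c3: {c1, c3, c6, c7}.
Common ancestors: {c1, c6, c7}.
Among these, c6 is not an ancestor of any other common ancestor — it is the merge base.

c6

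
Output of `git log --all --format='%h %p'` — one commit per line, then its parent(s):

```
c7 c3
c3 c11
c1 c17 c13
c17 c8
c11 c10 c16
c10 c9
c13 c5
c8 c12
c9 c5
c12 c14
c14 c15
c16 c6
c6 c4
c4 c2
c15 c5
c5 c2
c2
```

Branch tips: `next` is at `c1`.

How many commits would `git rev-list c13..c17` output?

5

Reachable from c17: {c12, c14, c15, c17, c2, c5, c8}.
Reachable from c13: {c13, c2, c5}.
In c17's history but not c13's: {c12, c14, c15, c17, c8} — 5 commits.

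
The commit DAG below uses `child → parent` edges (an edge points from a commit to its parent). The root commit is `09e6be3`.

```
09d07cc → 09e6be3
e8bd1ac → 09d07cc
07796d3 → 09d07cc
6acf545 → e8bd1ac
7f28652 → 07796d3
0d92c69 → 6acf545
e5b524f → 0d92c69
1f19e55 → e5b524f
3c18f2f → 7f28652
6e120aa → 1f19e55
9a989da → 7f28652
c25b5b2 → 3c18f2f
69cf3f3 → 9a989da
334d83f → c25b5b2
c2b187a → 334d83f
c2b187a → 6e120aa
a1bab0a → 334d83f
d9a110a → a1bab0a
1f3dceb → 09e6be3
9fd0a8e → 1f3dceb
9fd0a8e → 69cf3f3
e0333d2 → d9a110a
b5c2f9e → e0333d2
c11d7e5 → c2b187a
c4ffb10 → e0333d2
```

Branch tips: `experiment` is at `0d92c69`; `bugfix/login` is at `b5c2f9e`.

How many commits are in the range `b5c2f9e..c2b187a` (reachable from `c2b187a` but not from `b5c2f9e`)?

7

Reachable from c2b187a: {07796d3, 09d07cc, 09e6be3, 0d92c69, 1f19e55, 334d83f, 3c18f2f, 6acf545, 6e120aa, 7f28652, c25b5b2, c2b187a, e5b524f, e8bd1ac}.
Reachable from b5c2f9e: {07796d3, 09d07cc, 09e6be3, 334d83f, 3c18f2f, 7f28652, a1bab0a, b5c2f9e, c25b5b2, d9a110a, e0333d2}.
In c2b187a's history but not b5c2f9e's: {0d92c69, 1f19e55, 6acf545, 6e120aa, c2b187a, e5b524f, e8bd1ac} — 7 commits.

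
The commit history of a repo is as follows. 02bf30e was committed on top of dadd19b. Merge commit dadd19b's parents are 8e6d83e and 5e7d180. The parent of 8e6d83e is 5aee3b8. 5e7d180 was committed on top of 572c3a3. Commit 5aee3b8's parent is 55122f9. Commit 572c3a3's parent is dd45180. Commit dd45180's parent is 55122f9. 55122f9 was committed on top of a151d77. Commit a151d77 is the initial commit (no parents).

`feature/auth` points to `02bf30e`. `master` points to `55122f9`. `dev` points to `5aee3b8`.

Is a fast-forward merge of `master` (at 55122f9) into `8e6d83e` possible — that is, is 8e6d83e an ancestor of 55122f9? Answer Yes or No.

No

A fast-forward from 8e6d83e to 55122f9 is possible iff 8e6d83e is an ancestor of 55122f9.
Ancestors of 55122f9: {55122f9, a151d77}.
8e6d83e is not among them, so fast-forward is not possible.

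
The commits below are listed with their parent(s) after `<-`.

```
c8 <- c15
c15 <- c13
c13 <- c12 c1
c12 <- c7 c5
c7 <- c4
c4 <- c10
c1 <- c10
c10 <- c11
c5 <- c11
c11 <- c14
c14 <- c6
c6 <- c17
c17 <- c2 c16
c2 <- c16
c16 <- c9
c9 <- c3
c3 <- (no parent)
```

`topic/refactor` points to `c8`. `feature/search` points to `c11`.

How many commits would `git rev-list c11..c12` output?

5

Reachable from c12: {c10, c11, c12, c14, c16, c17, c2, c3, c4, c5, c6, c7, c9}.
Reachable from c11: {c11, c14, c16, c17, c2, c3, c6, c9}.
In c12's history but not c11's: {c10, c12, c4, c5, c7} — 5 commits.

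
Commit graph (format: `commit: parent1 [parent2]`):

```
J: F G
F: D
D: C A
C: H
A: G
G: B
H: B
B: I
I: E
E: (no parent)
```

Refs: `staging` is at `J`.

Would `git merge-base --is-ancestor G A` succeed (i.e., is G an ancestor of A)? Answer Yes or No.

Yes

Ancestors of A (commits reachable by following parents): {A, B, E, G, I}.
G is in that set, so it is an ancestor of A.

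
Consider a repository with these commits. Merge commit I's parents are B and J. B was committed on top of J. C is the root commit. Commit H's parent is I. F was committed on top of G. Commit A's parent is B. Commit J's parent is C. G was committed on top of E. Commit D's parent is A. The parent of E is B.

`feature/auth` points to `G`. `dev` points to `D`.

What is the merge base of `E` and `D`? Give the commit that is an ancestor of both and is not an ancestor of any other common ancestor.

B

Ancestors of E: {B, C, E, J}.
Ancestors of D: {A, B, C, D, J}.
Common ancestors: {B, C, J}.
Among these, B is not an ancestor of any other common ancestor — it is the merge base.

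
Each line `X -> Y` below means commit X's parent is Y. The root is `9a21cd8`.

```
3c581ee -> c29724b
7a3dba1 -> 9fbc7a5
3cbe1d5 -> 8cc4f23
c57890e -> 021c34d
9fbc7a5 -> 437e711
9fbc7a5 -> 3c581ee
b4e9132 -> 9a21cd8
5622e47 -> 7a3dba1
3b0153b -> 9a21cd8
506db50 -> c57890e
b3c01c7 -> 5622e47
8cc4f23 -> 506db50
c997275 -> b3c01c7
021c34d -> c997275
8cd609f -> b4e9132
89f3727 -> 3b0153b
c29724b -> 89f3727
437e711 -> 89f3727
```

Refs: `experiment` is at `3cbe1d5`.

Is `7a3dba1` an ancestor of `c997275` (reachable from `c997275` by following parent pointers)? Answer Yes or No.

Ancestors of c997275 (commits reachable by following parents): {3b0153b, 3c581ee, 437e711, 5622e47, 7a3dba1, 89f3727, 9a21cd8, 9fbc7a5, b3c01c7, c29724b, c997275}.
7a3dba1 is in that set, so it is an ancestor of c997275.

Yes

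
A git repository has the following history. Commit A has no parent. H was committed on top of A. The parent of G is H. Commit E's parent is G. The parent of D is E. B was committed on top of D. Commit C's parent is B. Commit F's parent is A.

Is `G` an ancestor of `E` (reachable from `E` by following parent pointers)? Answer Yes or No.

Yes

Ancestors of E (commits reachable by following parents): {A, E, G, H}.
G is in that set, so it is an ancestor of E.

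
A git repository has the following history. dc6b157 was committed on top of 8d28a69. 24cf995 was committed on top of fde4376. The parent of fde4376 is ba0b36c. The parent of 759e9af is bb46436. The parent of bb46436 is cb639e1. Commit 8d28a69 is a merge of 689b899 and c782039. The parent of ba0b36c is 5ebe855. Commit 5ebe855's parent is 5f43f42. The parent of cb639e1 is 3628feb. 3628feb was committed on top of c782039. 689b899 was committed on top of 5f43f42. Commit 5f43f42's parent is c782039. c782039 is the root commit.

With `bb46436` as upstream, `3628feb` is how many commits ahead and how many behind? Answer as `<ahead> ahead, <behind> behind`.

0 ahead, 2 behind

Reachable from 3628feb: {3628feb, c782039}.
Reachable from bb46436: {3628feb, bb46436, c782039, cb639e1}.
Only in 3628feb's history (ahead): {} — 0.
Only in bb46436's history (behind): {bb46436, cb639e1} — 2.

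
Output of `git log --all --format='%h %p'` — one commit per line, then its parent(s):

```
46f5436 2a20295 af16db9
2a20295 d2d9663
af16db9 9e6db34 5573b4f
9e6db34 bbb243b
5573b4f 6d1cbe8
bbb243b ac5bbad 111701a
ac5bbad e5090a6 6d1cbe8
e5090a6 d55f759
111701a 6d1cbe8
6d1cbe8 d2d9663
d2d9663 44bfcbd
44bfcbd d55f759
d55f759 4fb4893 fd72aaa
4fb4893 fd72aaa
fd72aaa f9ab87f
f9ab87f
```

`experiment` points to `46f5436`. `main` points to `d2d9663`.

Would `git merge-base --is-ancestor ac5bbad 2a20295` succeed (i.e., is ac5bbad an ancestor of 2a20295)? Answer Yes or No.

No

Ancestors of 2a20295: {2a20295, 44bfcbd, 4fb4893, d2d9663, d55f759, f9ab87f, fd72aaa}.
ac5bbad is not in that set, so it is not an ancestor of 2a20295.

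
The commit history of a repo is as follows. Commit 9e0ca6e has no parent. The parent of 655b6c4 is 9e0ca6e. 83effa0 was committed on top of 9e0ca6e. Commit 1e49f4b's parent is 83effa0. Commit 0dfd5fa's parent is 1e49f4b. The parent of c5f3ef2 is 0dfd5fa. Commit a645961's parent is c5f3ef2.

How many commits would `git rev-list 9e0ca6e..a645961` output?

Reachable from a645961: {0dfd5fa, 1e49f4b, 83effa0, 9e0ca6e, a645961, c5f3ef2}.
Reachable from 9e0ca6e: {9e0ca6e}.
In a645961's history but not 9e0ca6e's: {0dfd5fa, 1e49f4b, 83effa0, a645961, c5f3ef2} — 5 commits.

5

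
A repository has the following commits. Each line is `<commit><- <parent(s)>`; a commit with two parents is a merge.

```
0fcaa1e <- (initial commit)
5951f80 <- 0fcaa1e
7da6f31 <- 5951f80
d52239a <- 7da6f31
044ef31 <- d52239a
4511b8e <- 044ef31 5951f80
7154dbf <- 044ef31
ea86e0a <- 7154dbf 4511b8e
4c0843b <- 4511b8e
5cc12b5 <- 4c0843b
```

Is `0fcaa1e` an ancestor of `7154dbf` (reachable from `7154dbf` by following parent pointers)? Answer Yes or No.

Yes

Ancestors of 7154dbf (commits reachable by following parents): {044ef31, 0fcaa1e, 5951f80, 7154dbf, 7da6f31, d52239a}.
0fcaa1e is in that set, so it is an ancestor of 7154dbf.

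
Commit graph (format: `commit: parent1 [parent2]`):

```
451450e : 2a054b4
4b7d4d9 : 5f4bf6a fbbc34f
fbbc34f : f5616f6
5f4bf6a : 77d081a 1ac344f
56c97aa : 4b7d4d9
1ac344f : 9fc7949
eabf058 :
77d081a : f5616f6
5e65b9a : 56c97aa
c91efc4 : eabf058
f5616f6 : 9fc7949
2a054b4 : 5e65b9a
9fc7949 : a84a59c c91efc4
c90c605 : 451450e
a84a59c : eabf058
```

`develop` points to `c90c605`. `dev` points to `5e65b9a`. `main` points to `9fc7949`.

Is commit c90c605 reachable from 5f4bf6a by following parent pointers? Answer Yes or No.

No

Ancestors of 5f4bf6a: {1ac344f, 5f4bf6a, 77d081a, 9fc7949, a84a59c, c91efc4, eabf058, f5616f6}.
c90c605 is not in that set, so it is not an ancestor of 5f4bf6a.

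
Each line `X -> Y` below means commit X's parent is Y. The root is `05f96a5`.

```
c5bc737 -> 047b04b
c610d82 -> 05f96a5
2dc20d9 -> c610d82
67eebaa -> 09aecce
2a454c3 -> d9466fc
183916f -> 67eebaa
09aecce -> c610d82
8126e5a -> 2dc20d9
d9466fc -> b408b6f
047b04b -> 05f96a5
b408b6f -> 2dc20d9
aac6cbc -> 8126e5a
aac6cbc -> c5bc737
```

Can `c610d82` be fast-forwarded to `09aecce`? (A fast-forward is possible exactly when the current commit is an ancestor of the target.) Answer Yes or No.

Yes

A fast-forward from c610d82 to 09aecce is possible iff c610d82 is an ancestor of 09aecce.
Ancestors of 09aecce: {05f96a5, 09aecce, c610d82}.
c610d82 is among them, so fast-forward is possible.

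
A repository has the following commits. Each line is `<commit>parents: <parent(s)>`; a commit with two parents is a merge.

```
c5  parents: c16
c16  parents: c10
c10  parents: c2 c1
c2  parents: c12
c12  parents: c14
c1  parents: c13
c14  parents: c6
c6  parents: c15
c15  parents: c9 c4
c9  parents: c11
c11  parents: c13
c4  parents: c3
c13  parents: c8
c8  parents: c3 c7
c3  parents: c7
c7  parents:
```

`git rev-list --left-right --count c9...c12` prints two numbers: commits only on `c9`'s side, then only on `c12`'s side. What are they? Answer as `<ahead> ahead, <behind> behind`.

0 ahead, 5 behind

Reachable from c9: {c11, c13, c3, c7, c8, c9}.
Reachable from c12: {c11, c12, c13, c14, c15, c3, c4, c6, c7, c8, c9}.
Only in c9's history (ahead): {} — 0.
Only in c12's history (behind): {c12, c14, c15, c4, c6} — 5.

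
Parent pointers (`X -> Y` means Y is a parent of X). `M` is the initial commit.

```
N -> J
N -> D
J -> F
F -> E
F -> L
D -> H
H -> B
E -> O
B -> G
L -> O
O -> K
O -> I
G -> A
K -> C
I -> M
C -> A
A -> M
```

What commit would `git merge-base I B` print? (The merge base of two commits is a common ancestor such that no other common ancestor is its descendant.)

M

Ancestors of I: {I, M}.
Ancestors of B: {A, B, G, M}.
Common ancestors: {M}.
The only common ancestor is M, so it is the merge base.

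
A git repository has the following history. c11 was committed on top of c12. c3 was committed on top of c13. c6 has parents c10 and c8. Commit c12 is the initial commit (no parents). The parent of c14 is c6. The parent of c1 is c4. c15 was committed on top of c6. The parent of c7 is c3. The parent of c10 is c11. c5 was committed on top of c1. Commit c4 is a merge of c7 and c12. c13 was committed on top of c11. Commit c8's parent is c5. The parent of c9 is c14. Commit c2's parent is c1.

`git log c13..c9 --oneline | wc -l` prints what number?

10

Reachable from c9: {c1, c10, c11, c12, c13, c14, c3, c4, c5, c6, c7, c8, c9}.
Reachable from c13: {c11, c12, c13}.
In c9's history but not c13's: {c1, c10, c14, c3, c4, c5, c6, c7, c8, c9} — 10 commits.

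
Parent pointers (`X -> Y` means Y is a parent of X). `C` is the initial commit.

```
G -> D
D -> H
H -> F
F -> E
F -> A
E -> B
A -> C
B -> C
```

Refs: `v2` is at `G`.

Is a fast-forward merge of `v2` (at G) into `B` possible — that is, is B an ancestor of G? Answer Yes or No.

Yes

A fast-forward from B to G is possible iff B is an ancestor of G.
Ancestors of G: {A, B, C, D, E, F, G, H}.
B is among them, so fast-forward is possible.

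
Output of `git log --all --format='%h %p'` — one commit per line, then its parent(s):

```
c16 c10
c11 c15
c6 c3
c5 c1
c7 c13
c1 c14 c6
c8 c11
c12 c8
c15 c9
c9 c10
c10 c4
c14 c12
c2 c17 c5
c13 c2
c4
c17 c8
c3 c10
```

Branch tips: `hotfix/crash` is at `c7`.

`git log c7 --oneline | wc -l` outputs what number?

16

Walking parent pointers from c7: reachable set = {c1, c10, c11, c12, c13, c14, c15, c17, c2, c3, c4, c5, c6, c7, c8, c9}.
That is 16 commits.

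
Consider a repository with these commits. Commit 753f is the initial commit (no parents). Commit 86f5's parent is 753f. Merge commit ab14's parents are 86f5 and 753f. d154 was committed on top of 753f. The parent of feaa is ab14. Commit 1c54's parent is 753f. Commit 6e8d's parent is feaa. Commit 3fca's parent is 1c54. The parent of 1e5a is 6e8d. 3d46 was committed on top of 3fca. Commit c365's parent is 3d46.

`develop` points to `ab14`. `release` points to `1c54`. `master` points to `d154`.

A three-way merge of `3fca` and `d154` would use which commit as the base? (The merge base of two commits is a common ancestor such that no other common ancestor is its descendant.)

753f

Ancestors of 3fca: {1c54, 3fca, 753f}.
Ancestors of d154: {753f, d154}.
Common ancestors: {753f}.
The only common ancestor is 753f, so it is the merge base.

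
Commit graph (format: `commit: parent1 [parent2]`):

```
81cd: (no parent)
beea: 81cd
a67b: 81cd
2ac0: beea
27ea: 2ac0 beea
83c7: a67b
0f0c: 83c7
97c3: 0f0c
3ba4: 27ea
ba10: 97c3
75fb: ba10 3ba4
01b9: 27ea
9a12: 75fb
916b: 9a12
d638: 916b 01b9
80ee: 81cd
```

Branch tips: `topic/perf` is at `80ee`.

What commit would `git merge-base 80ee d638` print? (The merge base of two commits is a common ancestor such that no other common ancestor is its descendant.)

Ancestors of 80ee: {80ee, 81cd}.
Ancestors of d638: {01b9, 0f0c, 27ea, 2ac0, 3ba4, 75fb, 81cd, 83c7, 916b, 97c3, 9a12, a67b, ba10, beea, d638}.
Common ancestors: {81cd}.
The only common ancestor is 81cd, so it is the merge base.

81cd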